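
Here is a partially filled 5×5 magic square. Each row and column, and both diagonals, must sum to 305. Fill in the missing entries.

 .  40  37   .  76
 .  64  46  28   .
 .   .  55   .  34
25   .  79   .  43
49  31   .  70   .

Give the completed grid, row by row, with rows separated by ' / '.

The remaining cell in column 3 is (5,3) = 305 − 217 = 88.
Anti-diagonal needs 305; the known cells sum to 208, so (4,2) = 97.
The remaining cell in row 4 is (4,4) = 305 − 244 = 61.
Row 5 needs 305; the known cells sum to 238, so (5,5) = 67.
The remaining cell in column 2 is (3,2) = 305 − 232 = 73.
Column 5 must total 305; the given cells sum to 220, so (2,5) = 85.
Main diagonal: 64 + 55 + 61 + 67 + ? = 305, so (1,1) = 58.
The remaining cell in row 1 is (1,4) = 305 − 211 = 94.
Row 2 needs 305; the known cells sum to 223, so (2,1) = 82.
Column 1 needs 305; the known cells sum to 214, so (3,1) = 91.
From column 4, 305 − (94 + 28 + 61 + 70) gives (3,4) = 52.

58 40 37 94 76 / 82 64 46 28 85 / 91 73 55 52 34 / 25 97 79 61 43 / 49 31 88 70 67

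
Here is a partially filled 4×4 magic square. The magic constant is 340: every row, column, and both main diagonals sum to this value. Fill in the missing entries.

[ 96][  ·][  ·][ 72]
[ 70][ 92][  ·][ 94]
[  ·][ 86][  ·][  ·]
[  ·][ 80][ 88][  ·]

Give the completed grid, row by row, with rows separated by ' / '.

96 82 90 72 / 70 92 84 94 / 76 86 78 100 / 98 80 88 74

From row 2, 340 − (70 + 92 + 94) gives (2,3) = 84.
Column 2: 92 + 86 + 80 + ? = 340, so (1,2) = 82.
The remaining cell in anti-diagonal is (4,1) = 340 − 242 = 98.
Using row 1: 96 + 82 + 72 + ? → (1,3) = 340 − 250 = 90.
Row 4: 98 + 80 + 88 + ? = 340, so (4,4) = 74.
Column 1 must total 340; the given cells sum to 264, so (3,1) = 76.
Using column 3: 90 + 84 + 88 + ? → (3,3) = 340 − 262 = 78.
Column 4 needs 340; the known cells sum to 240, so (3,4) = 100.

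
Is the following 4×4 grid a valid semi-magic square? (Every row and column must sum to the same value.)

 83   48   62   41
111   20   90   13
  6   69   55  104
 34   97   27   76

Row 1: 83 + 48 + 62 + 41 = 234.
Row 2: 111 + 20 + 90 + 13 = 234.
Row 3: 6 + 69 + 55 + 104 = 234.
Row 4: 34 + 97 + 27 + 76 = 234.
Column 1: 83 + 111 + 6 + 34 = 234.
Column 2: 48 + 20 + 69 + 97 = 234.
Column 3: 62 + 90 + 55 + 27 = 234.
Column 4: 41 + 13 + 104 + 76 = 234.
All lines sum to 234.

Yes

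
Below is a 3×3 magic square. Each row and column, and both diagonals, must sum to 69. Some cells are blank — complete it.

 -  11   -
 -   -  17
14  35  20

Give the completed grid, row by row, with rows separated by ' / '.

Column 2: 11 + 35 + ? = 69, so (2,2) = 23.
Column 3 needs 69; the known cells sum to 37, so (1,3) = 32.
Main diagonal: 23 + 20 + ? = 69, so (1,1) = 26.
The remaining cell in row 2 is (2,1) = 69 − 40 = 29.

26 11 32 / 29 23 17 / 14 35 20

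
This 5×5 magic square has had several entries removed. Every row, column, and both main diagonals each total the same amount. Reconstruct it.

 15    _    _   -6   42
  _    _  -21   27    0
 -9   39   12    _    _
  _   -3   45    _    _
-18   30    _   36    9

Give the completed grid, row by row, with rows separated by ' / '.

Anti-diagonal is already complete: 42 + 27 + 12 + -3 + -18 = 60, so that is the magic constant.
The remaining cell in row 5 is (5,3) = 60 − 57 = 3.
Column 3 needs 60; the known cells sum to 39, so (1,3) = 21.
Using row 1: 15 + 21 + (-6) + 42 + ? → (1,2) = 60 − 72 = -12.
The remaining cell in column 2 is (2,2) = 60 − 54 = 6.
From main diagonal, 60 − (15 + 6 + 12 + 9) gives (4,4) = 18.
The remaining cell in row 2 is (2,1) = 60 − 12 = 48.
Column 1 must total 60; the given cells sum to 36, so (4,1) = 24.
From column 4, 60 − (-6 + 27 + 18 + 36) gives (3,4) = -15.
Row 3 needs 60; the known cells sum to 27, so (3,5) = 33.
Row 4: 24 + (-3) + 45 + 18 + ? = 60, so (4,5) = -24.

15 -12 21 -6 42 / 48 6 -21 27 0 / -9 39 12 -15 33 / 24 -3 45 18 -24 / -18 30 3 36 9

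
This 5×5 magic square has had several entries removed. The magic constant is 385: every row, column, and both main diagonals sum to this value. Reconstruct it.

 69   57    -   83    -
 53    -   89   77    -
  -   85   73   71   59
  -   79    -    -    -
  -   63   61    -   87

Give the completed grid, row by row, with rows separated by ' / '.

Row 3 needs 385; the known cells sum to 288, so (3,1) = 97.
From column 2, 385 − (57 + 85 + 79 + 63) gives (2,2) = 101.
Using main diagonal: 69 + 101 + 73 + 87 + ? → (4,4) = 385 − 330 = 55.
Row 2: 53 + 101 + 89 + 77 + ? = 385, so (2,5) = 65.
The remaining cell in column 4 is (5,4) = 385 − 286 = 99.
The remaining cell in row 5 is (5,1) = 385 − 310 = 75.
Column 1: 69 + 53 + 97 + 75 + ? = 385, so (4,1) = 91.
Anti-diagonal must total 385; the given cells sum to 304, so (1,5) = 81.
Row 1 needs 385; the known cells sum to 290, so (1,3) = 95.
Column 3 needs 385; the known cells sum to 318, so (4,3) = 67.
Using column 5: 81 + 65 + 59 + 87 + ? → (4,5) = 385 − 292 = 93.

69 57 95 83 81 / 53 101 89 77 65 / 97 85 73 71 59 / 91 79 67 55 93 / 75 63 61 99 87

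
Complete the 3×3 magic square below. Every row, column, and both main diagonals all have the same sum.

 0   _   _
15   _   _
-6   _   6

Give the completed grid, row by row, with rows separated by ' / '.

0 -3 12 / 15 3 -9 / -6 9 6

Column 1 is already complete: 0 + 15 + -6 = 9, so that is the magic constant.
From row 3, 9 − (-6 + 6) gives (3,2) = 9.
The remaining cell in main diagonal is (2,2) = 9 − 6 = 3.
Anti-diagonal needs 9; the known cells sum to -3, so (1,3) = 12.
Row 1 needs 9; the known cells sum to 12, so (1,2) = -3.
Row 2: 15 + 3 + ? = 9, so (2,3) = -9.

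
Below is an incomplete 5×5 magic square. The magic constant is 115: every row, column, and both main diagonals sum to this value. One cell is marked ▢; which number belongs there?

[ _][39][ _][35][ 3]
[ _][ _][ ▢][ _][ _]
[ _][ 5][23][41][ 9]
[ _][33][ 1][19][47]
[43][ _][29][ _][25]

45

Row 3 needs 115; the known cells sum to 78, so (3,1) = 37.
The remaining cell in row 4 is (4,1) = 115 − 100 = 15.
From column 5, 115 − (3 + 9 + 47 + 25) gives (2,5) = 31.
From anti-diagonal, 115 − (3 + 23 + 33 + 43) gives (2,4) = 13.
Using column 4: 35 + 13 + 41 + 19 + ? → (5,4) = 115 − 108 = 7.
Using row 5: 43 + 29 + 7 + 25 + ? → (5,2) = 115 − 104 = 11.
Column 2: 39 + 5 + 33 + 11 + ? = 115, so (2,2) = 27.
Main diagonal needs 115; the known cells sum to 94, so (1,1) = 21.
Row 1 must total 115; the given cells sum to 98, so (1,3) = 17.
The remaining cell in column 1 is (2,1) = 115 − 116 = -1.
Column 3: 17 + 23 + 1 + 29 + ? = 115, so (2,3) = 45.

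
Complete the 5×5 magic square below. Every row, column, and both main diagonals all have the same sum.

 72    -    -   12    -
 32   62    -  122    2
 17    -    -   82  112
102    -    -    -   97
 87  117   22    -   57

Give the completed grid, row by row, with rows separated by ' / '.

Column 1 is already complete: 72 + 32 + 17 + 102 + 87 = 310, so that is the magic constant.
Using row 2: 32 + 62 + 122 + 2 + ? → (2,3) = 310 − 218 = 92.
The remaining cell in row 5 is (5,4) = 310 − 283 = 27.
Column 4 needs 310; the known cells sum to 243, so (4,4) = 67.
The remaining cell in column 5 is (1,5) = 310 − 268 = 42.
Using main diagonal: 72 + 62 + 67 + 57 + ? → (3,3) = 310 − 258 = 52.
From anti-diagonal, 310 − (42 + 122 + 52 + 87) gives (4,2) = 7.
Using row 3: 17 + 52 + 82 + 112 + ? → (3,2) = 310 − 263 = 47.
From row 4, 310 − (102 + 7 + 67 + 97) gives (4,3) = 37.
Using column 2: 62 + 47 + 7 + 117 + ? → (1,2) = 310 − 233 = 77.
Column 3 must total 310; the given cells sum to 203, so (1,3) = 107.

72 77 107 12 42 / 32 62 92 122 2 / 17 47 52 82 112 / 102 7 37 67 97 / 87 117 22 27 57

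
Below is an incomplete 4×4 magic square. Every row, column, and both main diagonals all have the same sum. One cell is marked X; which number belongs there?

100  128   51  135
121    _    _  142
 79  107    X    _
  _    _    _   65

Row 1 is complete and sums to 414; that is the magic constant.
Column 1 must total 414; the given cells sum to 300, so (4,1) = 114.
The remaining cell in column 4 is (3,4) = 414 − 342 = 72.
Anti-diagonal needs 414; the known cells sum to 356, so (2,3) = 58.
Row 2: 121 + 58 + 142 + ? = 414, so (2,2) = 93.
The remaining cell in row 3 is (3,3) = 414 − 258 = 156.

156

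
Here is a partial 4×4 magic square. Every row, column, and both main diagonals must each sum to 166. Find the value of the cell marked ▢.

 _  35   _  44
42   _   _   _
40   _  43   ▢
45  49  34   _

47

The remaining cell in row 4 is (4,4) = 166 − 128 = 38.
Column 1 needs 166; the known cells sum to 127, so (1,1) = 39.
Main diagonal needs 166; the known cells sum to 120, so (2,2) = 46.
Row 1 must total 166; the given cells sum to 118, so (1,3) = 48.
Column 2 must total 166; the given cells sum to 130, so (3,2) = 36.
Column 3 needs 166; the known cells sum to 125, so (2,3) = 41.
Using row 2: 42 + 46 + 41 + ? → (2,4) = 166 − 129 = 37.
The remaining cell in row 3 is (3,4) = 166 − 119 = 47.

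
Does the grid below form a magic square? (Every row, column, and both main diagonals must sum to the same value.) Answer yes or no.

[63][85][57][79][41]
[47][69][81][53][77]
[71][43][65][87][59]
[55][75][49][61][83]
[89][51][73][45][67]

No — row 3 sums to 325 but row 2 sums to 327.

Row 1: 63 + 85 + 57 + 79 + 41 = 325.
Row 2: 47 + 69 + 81 + 53 + 77 = 327.
Row 3: 71 + 43 + 65 + 87 + 59 = 325.
Row 4: 55 + 75 + 49 + 61 + 83 = 323.
Row 5: 89 + 51 + 73 + 45 + 67 = 325.
Column 1: 63 + 47 + 71 + 55 + 89 = 325.
Column 2: 85 + 69 + 43 + 75 + 51 = 323.
Column 3: 57 + 81 + 65 + 49 + 73 = 325.
Column 4: 79 + 53 + 87 + 61 + 45 = 325.
Column 5: 41 + 77 + 59 + 83 + 67 = 327.
Main diagonal: 63 + 69 + 65 + 61 + 67 = 325.
Anti-diagonal: 41 + 53 + 65 + 75 + 89 = 323.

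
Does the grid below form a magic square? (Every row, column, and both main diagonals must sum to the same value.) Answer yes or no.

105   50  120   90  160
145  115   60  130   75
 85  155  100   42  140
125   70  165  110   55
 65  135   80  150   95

Row 1: 105 + 50 + 120 + 90 + 160 = 525.
Row 2: 145 + 115 + 60 + 130 + 75 = 525.
Row 3: 85 + 155 + 100 + 42 + 140 = 522.
Row 4: 125 + 70 + 165 + 110 + 55 = 525.
Row 5: 65 + 135 + 80 + 150 + 95 = 525.
Column 1: 105 + 145 + 85 + 125 + 65 = 525.
Column 2: 50 + 115 + 155 + 70 + 135 = 525.
Column 3: 120 + 60 + 100 + 165 + 80 = 525.
Column 4: 90 + 130 + 42 + 110 + 150 = 522.
Column 5: 160 + 75 + 140 + 55 + 95 = 525.
Main diagonal: 105 + 115 + 100 + 110 + 95 = 525.
Anti-diagonal: 160 + 130 + 100 + 70 + 65 = 525.

No — row 2 sums to 525 but row 3 sums to 522.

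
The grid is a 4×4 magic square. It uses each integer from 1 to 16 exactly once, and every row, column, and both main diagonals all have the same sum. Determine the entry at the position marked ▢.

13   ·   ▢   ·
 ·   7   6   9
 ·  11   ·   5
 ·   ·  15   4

The entries are 1 through 16, which sum to 136, so each line sums to 136/4 = 34.
Using row 2: 7 + 6 + 9 + ? → (2,1) = 34 − 22 = 12.
From column 4, 34 − (9 + 5 + 4) gives (1,4) = 16.
Main diagonal must total 34; the given cells sum to 24, so (3,3) = 10.
Anti-diagonal: 16 + 6 + 11 + ? = 34, so (4,1) = 1.
The remaining cell in row 3 is (3,1) = 34 − 26 = 8.
Row 4 needs 34; the known cells sum to 20, so (4,2) = 14.
From column 2, 34 − (7 + 11 + 14) gives (1,2) = 2.
Column 3 needs 34; the known cells sum to 31, so (1,3) = 3.

3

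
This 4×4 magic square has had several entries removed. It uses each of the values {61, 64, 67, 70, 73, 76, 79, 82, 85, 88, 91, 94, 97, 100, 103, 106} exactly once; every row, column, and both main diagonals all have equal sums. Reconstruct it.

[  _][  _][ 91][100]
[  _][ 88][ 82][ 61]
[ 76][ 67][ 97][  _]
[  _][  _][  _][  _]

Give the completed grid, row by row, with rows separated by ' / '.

70 73 91 100 / 103 88 82 61 / 76 67 97 94 / 85 106 64 79

The 16 entries sum to 1336, so each line sums to 1336/4 = 334.
Row 2 must total 334; the given cells sum to 231, so (2,1) = 103.
Using row 3: 76 + 67 + 97 + ? → (3,4) = 334 − 240 = 94.
Using column 3: 91 + 82 + 97 + ? → (4,3) = 334 − 270 = 64.
The remaining cell in column 4 is (4,4) = 334 − 255 = 79.
Using main diagonal: 88 + 97 + 79 + ? → (1,1) = 334 − 264 = 70.
From anti-diagonal, 334 − (100 + 82 + 67) gives (4,1) = 85.
Row 1 must total 334; the given cells sum to 261, so (1,2) = 73.
The remaining cell in row 4 is (4,2) = 334 − 228 = 106.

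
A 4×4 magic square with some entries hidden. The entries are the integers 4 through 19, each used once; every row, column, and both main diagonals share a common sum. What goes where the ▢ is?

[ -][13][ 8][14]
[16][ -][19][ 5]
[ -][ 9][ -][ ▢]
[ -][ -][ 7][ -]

10

The entries are 4 through 19, which sum to 184, so each line sums to 184/4 = 46.
The remaining cell in row 1 is (1,1) = 46 − 35 = 11.
Row 2 must total 46; the given cells sum to 40, so (2,2) = 6.
Column 2 must total 46; the given cells sum to 28, so (4,2) = 18.
From column 3, 46 − (8 + 19 + 7) gives (3,3) = 12.
Main diagonal must total 46; the given cells sum to 29, so (4,4) = 17.
Anti-diagonal must total 46; the given cells sum to 42, so (4,1) = 4.
Column 1 needs 46; the known cells sum to 31, so (3,1) = 15.
Column 4 needs 46; the known cells sum to 36, so (3,4) = 10.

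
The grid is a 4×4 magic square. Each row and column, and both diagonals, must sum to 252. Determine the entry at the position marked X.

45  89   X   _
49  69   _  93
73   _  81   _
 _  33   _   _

53

The remaining cell in row 2 is (2,3) = 252 − 211 = 41.
Column 1: 45 + 49 + 73 + ? = 252, so (4,1) = 85.
Column 2: 89 + 69 + 33 + ? = 252, so (3,2) = 61.
Main diagonal needs 252; the known cells sum to 195, so (4,4) = 57.
Using anti-diagonal: 41 + 61 + 85 + ? → (1,4) = 252 − 187 = 65.
Row 1 must total 252; the given cells sum to 199, so (1,3) = 53.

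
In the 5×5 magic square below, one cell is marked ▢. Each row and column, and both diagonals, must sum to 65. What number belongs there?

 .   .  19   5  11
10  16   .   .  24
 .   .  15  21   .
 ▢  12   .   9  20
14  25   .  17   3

1

Row 5 needs 65; the known cells sum to 59, so (5,3) = 6.
The remaining cell in column 4 is (2,4) = 65 − 52 = 13.
Column 5 must total 65; the given cells sum to 58, so (3,5) = 7.
Main diagonal must total 65; the given cells sum to 43, so (1,1) = 22.
From row 1, 65 − (22 + 19 + 5 + 11) gives (1,2) = 8.
Using row 2: 10 + 16 + 13 + 24 + ? → (2,3) = 65 − 63 = 2.
Column 2 must total 65; the given cells sum to 61, so (3,2) = 4.
Column 3 must total 65; the given cells sum to 42, so (4,3) = 23.
Row 3 must total 65; the given cells sum to 47, so (3,1) = 18.
Using row 4: 12 + 23 + 9 + 20 + ? → (4,1) = 65 − 64 = 1.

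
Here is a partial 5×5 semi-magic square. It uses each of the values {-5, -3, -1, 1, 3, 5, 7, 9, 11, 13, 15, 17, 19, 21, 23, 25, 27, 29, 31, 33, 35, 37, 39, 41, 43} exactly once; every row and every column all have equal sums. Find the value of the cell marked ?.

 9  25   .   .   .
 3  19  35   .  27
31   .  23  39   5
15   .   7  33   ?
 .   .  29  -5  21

-1

The 25 entries sum to 475, so each line sums to 475/5 = 95.
The remaining cell in row 2 is (2,4) = 95 − 84 = 11.
The remaining cell in row 3 is (3,2) = 95 − 98 = -3.
Column 1 needs 95; the known cells sum to 58, so (5,1) = 37.
Column 3 needs 95; the known cells sum to 94, so (1,3) = 1.
Column 4: 11 + 39 + 33 + (-5) + ? = 95, so (1,4) = 17.
Row 1: 9 + 25 + 1 + 17 + ? = 95, so (1,5) = 43.
The remaining cell in row 5 is (5,2) = 95 − 82 = 13.
Column 2: 25 + 19 + (-3) + 13 + ? = 95, so (4,2) = 41.
Column 5 must total 95; the given cells sum to 96, so (4,5) = -1.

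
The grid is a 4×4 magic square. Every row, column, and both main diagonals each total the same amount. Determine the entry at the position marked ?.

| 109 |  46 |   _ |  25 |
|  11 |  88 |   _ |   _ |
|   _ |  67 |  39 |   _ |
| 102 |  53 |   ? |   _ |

Column 2 is complete and sums to 254; that is the magic constant.
From row 1, 254 − (109 + 46 + 25) gives (1,3) = 74.
Using column 1: 109 + 11 + 102 + ? → (3,1) = 254 − 222 = 32.
From main diagonal, 254 − (109 + 88 + 39) gives (4,4) = 18.
Anti-diagonal: 25 + 67 + 102 + ? = 254, so (2,3) = 60.
From row 2, 254 − (11 + 88 + 60) gives (2,4) = 95.
From row 3, 254 − (32 + 67 + 39) gives (3,4) = 116.
Row 4: 102 + 53 + 18 + ? = 254, so (4,3) = 81.

81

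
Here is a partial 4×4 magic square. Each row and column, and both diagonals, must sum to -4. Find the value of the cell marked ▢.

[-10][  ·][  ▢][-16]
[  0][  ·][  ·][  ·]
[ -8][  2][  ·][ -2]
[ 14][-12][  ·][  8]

10

From row 3, -4 − (-8 + 2 + (-2)) gives (3,3) = 4.
Row 4 must total -4; the given cells sum to 10, so (4,3) = -14.
The remaining cell in column 4 is (2,4) = -4 − (-10) = 6.
From main diagonal, -4 − (-10 + 4 + 8) gives (2,2) = -6.
Anti-diagonal needs -4; the known cells sum to 0, so (2,3) = -4.
Column 2 must total -4; the given cells sum to -16, so (1,2) = 12.
Column 3 needs -4; the known cells sum to -14, so (1,3) = 10.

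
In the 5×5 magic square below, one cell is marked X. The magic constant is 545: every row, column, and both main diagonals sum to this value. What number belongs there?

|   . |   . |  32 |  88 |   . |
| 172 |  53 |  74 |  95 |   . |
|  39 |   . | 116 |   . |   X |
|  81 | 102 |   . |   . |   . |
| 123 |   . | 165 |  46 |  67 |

193

Row 2: 172 + 53 + 74 + 95 + ? = 545, so (2,5) = 151.
The remaining cell in row 5 is (5,2) = 545 − 401 = 144.
Column 1 must total 545; the given cells sum to 415, so (1,1) = 130.
Column 3 must total 545; the given cells sum to 387, so (4,3) = 158.
From main diagonal, 545 − (130 + 53 + 116 + 67) gives (4,4) = 179.
The remaining cell in anti-diagonal is (1,5) = 545 − 436 = 109.
From row 1, 545 − (130 + 32 + 88 + 109) gives (1,2) = 186.
Row 4 needs 545; the known cells sum to 520, so (4,5) = 25.
Column 2: 186 + 53 + 102 + 144 + ? = 545, so (3,2) = 60.
Column 4: 88 + 95 + 179 + 46 + ? = 545, so (3,4) = 137.
Column 5 must total 545; the given cells sum to 352, so (3,5) = 193.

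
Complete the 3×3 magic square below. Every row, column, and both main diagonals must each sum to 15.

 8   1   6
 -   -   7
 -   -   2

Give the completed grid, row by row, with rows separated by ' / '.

8 1 6 / 3 5 7 / 4 9 2

Main diagonal: 8 + 2 + ? = 15, so (2,2) = 5.
Anti-diagonal must total 15; the given cells sum to 11, so (3,1) = 4.
Row 2: 5 + 7 + ? = 15, so (2,1) = 3.
Row 3 must total 15; the given cells sum to 6, so (3,2) = 9.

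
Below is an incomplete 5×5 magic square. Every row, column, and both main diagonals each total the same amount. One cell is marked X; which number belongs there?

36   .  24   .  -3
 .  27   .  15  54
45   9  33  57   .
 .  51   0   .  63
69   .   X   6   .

42

Anti-diagonal is complete and sums to 165; that is the magic constant.
Using row 3: 45 + 9 + 33 + 57 + ? → (3,5) = 165 − 144 = 21.
Using column 5: -3 + 54 + 21 + 63 + ? → (5,5) = 165 − 135 = 30.
Main diagonal needs 165; the known cells sum to 126, so (4,4) = 39.
Row 4 needs 165; the known cells sum to 153, so (4,1) = 12.
Column 1 needs 165; the known cells sum to 162, so (2,1) = 3.
From column 4, 165 − (15 + 57 + 39 + 6) gives (1,4) = 48.
Row 1: 36 + 24 + 48 + (-3) + ? = 165, so (1,2) = 60.
Row 2 must total 165; the given cells sum to 99, so (2,3) = 66.
Column 2 must total 165; the given cells sum to 147, so (5,2) = 18.
Column 3: 24 + 66 + 33 + 0 + ? = 165, so (5,3) = 42.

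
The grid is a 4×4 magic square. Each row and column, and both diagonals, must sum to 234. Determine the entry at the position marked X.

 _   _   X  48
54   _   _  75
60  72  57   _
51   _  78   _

Row 3: 60 + 72 + 57 + ? = 234, so (3,4) = 45.
The remaining cell in column 1 is (1,1) = 234 − 165 = 69.
Column 4 needs 234; the known cells sum to 168, so (4,4) = 66.
Main diagonal needs 234; the known cells sum to 192, so (2,2) = 42.
The remaining cell in anti-diagonal is (2,3) = 234 − 171 = 63.
Using row 4: 51 + 78 + 66 + ? → (4,2) = 234 − 195 = 39.
Column 2: 42 + 72 + 39 + ? = 234, so (1,2) = 81.
Column 3 needs 234; the known cells sum to 198, so (1,3) = 36.

36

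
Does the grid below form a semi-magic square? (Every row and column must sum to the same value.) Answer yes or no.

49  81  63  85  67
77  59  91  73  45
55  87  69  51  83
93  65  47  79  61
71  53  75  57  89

Row 1: 49 + 81 + 63 + 85 + 67 = 345.
Row 2: 77 + 59 + 91 + 73 + 45 = 345.
Row 3: 55 + 87 + 69 + 51 + 83 = 345.
Row 4: 93 + 65 + 47 + 79 + 61 = 345.
Row 5: 71 + 53 + 75 + 57 + 89 = 345.
Column 1: 49 + 77 + 55 + 93 + 71 = 345.
Column 2: 81 + 59 + 87 + 65 + 53 = 345.
Column 3: 63 + 91 + 69 + 47 + 75 = 345.
Column 4: 85 + 73 + 51 + 79 + 57 = 345.
Column 5: 67 + 45 + 83 + 61 + 89 = 345.
All lines sum to 345.

Yes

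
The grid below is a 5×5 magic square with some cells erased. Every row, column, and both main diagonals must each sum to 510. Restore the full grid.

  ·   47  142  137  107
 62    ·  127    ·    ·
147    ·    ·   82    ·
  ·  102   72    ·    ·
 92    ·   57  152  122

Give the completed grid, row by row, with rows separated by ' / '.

The remaining cell in row 1 is (1,1) = 510 − 433 = 77.
Row 5 must total 510; the given cells sum to 423, so (5,2) = 87.
The remaining cell in column 1 is (4,1) = 510 − 378 = 132.
Column 3 must total 510; the given cells sum to 398, so (3,3) = 112.
Anti-diagonal: 107 + 112 + 102 + 92 + ? = 510, so (2,4) = 97.
The remaining cell in column 4 is (4,4) = 510 − 468 = 42.
Main diagonal must total 510; the given cells sum to 353, so (2,2) = 157.
Row 2 must total 510; the given cells sum to 443, so (2,5) = 67.
Row 4: 132 + 102 + 72 + 42 + ? = 510, so (4,5) = 162.
The remaining cell in column 2 is (3,2) = 510 − 393 = 117.
Column 5: 107 + 67 + 162 + 122 + ? = 510, so (3,5) = 52.

77 47 142 137 107 / 62 157 127 97 67 / 147 117 112 82 52 / 132 102 72 42 162 / 92 87 57 152 122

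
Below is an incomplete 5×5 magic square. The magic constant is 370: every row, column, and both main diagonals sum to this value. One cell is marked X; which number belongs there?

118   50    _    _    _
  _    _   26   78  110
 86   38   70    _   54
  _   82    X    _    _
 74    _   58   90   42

114

Row 3 must total 370; the given cells sum to 248, so (3,4) = 122.
The remaining cell in row 5 is (5,2) = 370 − 264 = 106.
Column 2 needs 370; the known cells sum to 276, so (2,2) = 94.
The remaining cell in main diagonal is (4,4) = 370 − 324 = 46.
Anti-diagonal: 78 + 70 + 82 + 74 + ? = 370, so (1,5) = 66.
Row 2 must total 370; the given cells sum to 308, so (2,1) = 62.
Column 1 must total 370; the given cells sum to 340, so (4,1) = 30.
Using column 4: 78 + 122 + 46 + 90 + ? → (1,4) = 370 − 336 = 34.
Column 5 needs 370; the known cells sum to 272, so (4,5) = 98.
Using row 1: 118 + 50 + 34 + 66 + ? → (1,3) = 370 − 268 = 102.
Row 4: 30 + 82 + 46 + 98 + ? = 370, so (4,3) = 114.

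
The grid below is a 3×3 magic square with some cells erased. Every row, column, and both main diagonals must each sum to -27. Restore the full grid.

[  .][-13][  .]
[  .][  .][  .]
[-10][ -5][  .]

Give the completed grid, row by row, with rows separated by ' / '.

The remaining cell in row 3 is (3,3) = -27 − (-15) = -12.
Using column 2: -13 + (-5) + ? → (2,2) = -27 − (-18) = -9.
From main diagonal, -27 − (-9 + (-12)) gives (1,1) = -6.
The remaining cell in anti-diagonal is (1,3) = -27 − (-19) = -8.
The remaining cell in column 1 is (2,1) = -27 − (-16) = -11.
Column 3 must total -27; the given cells sum to -20, so (2,3) = -7.

-6 -13 -8 / -11 -9 -7 / -10 -5 -12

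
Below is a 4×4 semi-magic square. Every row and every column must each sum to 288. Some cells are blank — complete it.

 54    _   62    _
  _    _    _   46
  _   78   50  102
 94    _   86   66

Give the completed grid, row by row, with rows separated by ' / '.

54 98 62 74 / 82 70 90 46 / 58 78 50 102 / 94 42 86 66

Row 3: 78 + 50 + 102 + ? = 288, so (3,1) = 58.
Row 4: 94 + 86 + 66 + ? = 288, so (4,2) = 42.
Column 1 needs 288; the known cells sum to 206, so (2,1) = 82.
From column 3, 288 − (62 + 50 + 86) gives (2,3) = 90.
The remaining cell in column 4 is (1,4) = 288 − 214 = 74.
Row 1 needs 288; the known cells sum to 190, so (1,2) = 98.
The remaining cell in row 2 is (2,2) = 288 − 218 = 70.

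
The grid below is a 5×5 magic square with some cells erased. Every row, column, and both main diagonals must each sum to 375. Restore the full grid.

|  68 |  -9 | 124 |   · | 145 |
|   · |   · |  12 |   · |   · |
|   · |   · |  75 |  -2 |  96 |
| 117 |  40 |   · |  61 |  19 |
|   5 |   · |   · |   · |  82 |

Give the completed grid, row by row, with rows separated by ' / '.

68 -9 124 47 145 / 131 89 12 110 33 / 54 152 75 -2 96 / 117 40 138 61 19 / 5 103 26 159 82

Row 1 needs 375; the known cells sum to 328, so (1,4) = 47.
Row 4: 117 + 40 + 61 + 19 + ? = 375, so (4,3) = 138.
Column 3 needs 375; the known cells sum to 349, so (5,3) = 26.
Column 5 must total 375; the given cells sum to 342, so (2,5) = 33.
Main diagonal: 68 + 75 + 61 + 82 + ? = 375, so (2,2) = 89.
From anti-diagonal, 375 − (145 + 75 + 40 + 5) gives (2,4) = 110.
Row 2 needs 375; the known cells sum to 244, so (2,1) = 131.
Column 1 needs 375; the known cells sum to 321, so (3,1) = 54.
Column 4 must total 375; the given cells sum to 216, so (5,4) = 159.
From row 3, 375 − (54 + 75 + (-2) + 96) gives (3,2) = 152.
The remaining cell in row 5 is (5,2) = 375 − 272 = 103.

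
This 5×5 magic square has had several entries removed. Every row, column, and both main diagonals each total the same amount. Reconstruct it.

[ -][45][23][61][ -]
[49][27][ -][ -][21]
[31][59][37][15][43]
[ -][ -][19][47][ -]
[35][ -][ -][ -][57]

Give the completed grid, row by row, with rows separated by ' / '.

Row 3 is already complete: 31 + 59 + 37 + 15 + 43 = 185, so that is the magic constant.
Main diagonal needs 185; the known cells sum to 168, so (1,1) = 17.
Row 1 must total 185; the given cells sum to 146, so (1,5) = 39.
Column 1 needs 185; the known cells sum to 132, so (4,1) = 53.
Column 5 must total 185; the given cells sum to 160, so (4,5) = 25.
From row 4, 185 − (53 + 19 + 47 + 25) gives (4,2) = 41.
The remaining cell in column 2 is (5,2) = 185 − 172 = 13.
Anti-diagonal must total 185; the given cells sum to 152, so (2,4) = 33.
Using row 2: 49 + 27 + 33 + 21 + ? → (2,3) = 185 − 130 = 55.
Using column 3: 23 + 55 + 37 + 19 + ? → (5,3) = 185 − 134 = 51.
Column 4 must total 185; the given cells sum to 156, so (5,4) = 29.

17 45 23 61 39 / 49 27 55 33 21 / 31 59 37 15 43 / 53 41 19 47 25 / 35 13 51 29 57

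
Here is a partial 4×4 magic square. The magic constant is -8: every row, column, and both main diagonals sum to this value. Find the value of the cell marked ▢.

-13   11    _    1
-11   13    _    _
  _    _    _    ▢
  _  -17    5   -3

3

Row 1: -13 + 11 + 1 + ? = -8, so (1,3) = -7.
The remaining cell in row 4 is (4,1) = -8 − (-15) = 7.
Column 1 needs -8; the known cells sum to -17, so (3,1) = 9.
Column 2 needs -8; the known cells sum to 7, so (3,2) = -15.
Main diagonal must total -8; the given cells sum to -3, so (3,3) = -5.
Anti-diagonal: 1 + (-15) + 7 + ? = -8, so (2,3) = -1.
Row 2: -11 + 13 + (-1) + ? = -8, so (2,4) = -9.
The remaining cell in row 3 is (3,4) = -8 − (-11) = 3.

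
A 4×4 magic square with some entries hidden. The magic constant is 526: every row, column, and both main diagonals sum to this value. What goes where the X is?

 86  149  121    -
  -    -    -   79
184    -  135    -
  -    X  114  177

The remaining cell in row 1 is (1,4) = 526 − 356 = 170.
The remaining cell in column 3 is (2,3) = 526 − 370 = 156.
Column 4: 170 + 79 + 177 + ? = 526, so (3,4) = 100.
Main diagonal: 86 + 135 + 177 + ? = 526, so (2,2) = 128.
Using row 2: 128 + 156 + 79 + ? → (2,1) = 526 − 363 = 163.
The remaining cell in row 3 is (3,2) = 526 − 419 = 107.
The remaining cell in column 1 is (4,1) = 526 − 433 = 93.
The remaining cell in column 2 is (4,2) = 526 − 384 = 142.

142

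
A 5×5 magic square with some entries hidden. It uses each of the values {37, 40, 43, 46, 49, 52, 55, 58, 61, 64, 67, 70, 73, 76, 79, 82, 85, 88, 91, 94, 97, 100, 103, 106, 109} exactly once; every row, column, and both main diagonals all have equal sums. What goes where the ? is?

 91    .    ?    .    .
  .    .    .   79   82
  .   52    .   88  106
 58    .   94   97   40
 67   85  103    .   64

The 25 entries sum to 1825, so each line sums to 1825/5 = 365.
Row 4: 58 + 94 + 97 + 40 + ? = 365, so (4,2) = 76.
From row 5, 365 − (67 + 85 + 103 + 64) gives (5,4) = 46.
The remaining cell in column 4 is (1,4) = 365 − 310 = 55.
Column 5: 82 + 106 + 40 + 64 + ? = 365, so (1,5) = 73.
Anti-diagonal: 73 + 79 + 76 + 67 + ? = 365, so (3,3) = 70.
From row 3, 365 − (52 + 70 + 88 + 106) gives (3,1) = 49.
Column 1 needs 365; the known cells sum to 265, so (2,1) = 100.
Main diagonal needs 365; the known cells sum to 322, so (2,2) = 43.
Using row 2: 100 + 43 + 79 + 82 + ? → (2,3) = 365 − 304 = 61.
Column 2: 43 + 52 + 76 + 85 + ? = 365, so (1,2) = 109.
Using column 3: 61 + 70 + 94 + 103 + ? → (1,3) = 365 − 328 = 37.

37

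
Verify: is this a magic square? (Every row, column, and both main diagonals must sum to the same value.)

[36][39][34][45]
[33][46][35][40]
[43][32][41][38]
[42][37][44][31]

Yes

Row 1: 36 + 39 + 34 + 45 = 154.
Row 2: 33 + 46 + 35 + 40 = 154.
Row 3: 43 + 32 + 41 + 38 = 154.
Row 4: 42 + 37 + 44 + 31 = 154.
Column 1: 36 + 33 + 43 + 42 = 154.
Column 2: 39 + 46 + 32 + 37 = 154.
Column 3: 34 + 35 + 41 + 44 = 154.
Column 4: 45 + 40 + 38 + 31 = 154.
Main diagonal: 36 + 46 + 41 + 31 = 154.
Anti-diagonal: 45 + 35 + 32 + 42 = 154.
All lines sum to 154.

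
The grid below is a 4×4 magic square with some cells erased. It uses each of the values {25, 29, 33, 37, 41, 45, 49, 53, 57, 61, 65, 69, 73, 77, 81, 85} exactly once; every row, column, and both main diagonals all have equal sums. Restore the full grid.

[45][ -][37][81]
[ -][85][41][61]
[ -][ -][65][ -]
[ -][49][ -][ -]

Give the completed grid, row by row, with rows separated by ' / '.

45 57 37 81 / 33 85 41 61 / 73 29 65 53 / 69 49 77 25

The 16 entries sum to 880, so each line sums to 880/4 = 220.
Row 1 must total 220; the given cells sum to 163, so (1,2) = 57.
Row 2 must total 220; the given cells sum to 187, so (2,1) = 33.
Column 2 must total 220; the given cells sum to 191, so (3,2) = 29.
Column 3 must total 220; the given cells sum to 143, so (4,3) = 77.
Using main diagonal: 45 + 85 + 65 + ? → (4,4) = 220 − 195 = 25.
Using anti-diagonal: 81 + 41 + 29 + ? → (4,1) = 220 − 151 = 69.
The remaining cell in column 1 is (3,1) = 220 − 147 = 73.
Column 4 must total 220; the given cells sum to 167, so (3,4) = 53.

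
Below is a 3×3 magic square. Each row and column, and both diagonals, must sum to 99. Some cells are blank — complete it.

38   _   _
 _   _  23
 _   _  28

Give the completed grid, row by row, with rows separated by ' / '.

38 13 48 / 43 33 23 / 18 53 28

Column 3: 23 + 28 + ? = 99, so (1,3) = 48.
Main diagonal must total 99; the given cells sum to 66, so (2,2) = 33.
Anti-diagonal must total 99; the given cells sum to 81, so (3,1) = 18.
Row 1 must total 99; the given cells sum to 86, so (1,2) = 13.
Using row 2: 33 + 23 + ? → (2,1) = 99 − 56 = 43.
From row 3, 99 − (18 + 28) gives (3,2) = 53.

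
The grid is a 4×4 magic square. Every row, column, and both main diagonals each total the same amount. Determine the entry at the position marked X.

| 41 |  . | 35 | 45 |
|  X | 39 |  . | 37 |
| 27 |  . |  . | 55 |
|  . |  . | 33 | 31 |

49

Column 4 is complete and sums to 168; that is the magic constant.
From row 1, 168 − (41 + 35 + 45) gives (1,2) = 47.
Main diagonal needs 168; the known cells sum to 111, so (3,3) = 57.
Row 3 needs 168; the known cells sum to 139, so (3,2) = 29.
Column 2 needs 168; the known cells sum to 115, so (4,2) = 53.
Column 3 must total 168; the given cells sum to 125, so (2,3) = 43.
From anti-diagonal, 168 − (45 + 43 + 29) gives (4,1) = 51.
The remaining cell in row 2 is (2,1) = 168 − 119 = 49.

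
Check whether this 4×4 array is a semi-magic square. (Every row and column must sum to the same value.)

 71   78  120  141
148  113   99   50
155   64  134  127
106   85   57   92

Row 1: 71 + 78 + 120 + 141 = 410.
Row 2: 148 + 113 + 99 + 50 = 410.
Row 3: 155 + 64 + 134 + 127 = 480.
Row 4: 106 + 85 + 57 + 92 = 340.
Column 1: 71 + 148 + 155 + 106 = 480.
Column 2: 78 + 113 + 64 + 85 = 340.
Column 3: 120 + 99 + 134 + 57 = 410.
Column 4: 141 + 50 + 127 + 92 = 410.

No — row 4 sums to 340 but row 3 sums to 480.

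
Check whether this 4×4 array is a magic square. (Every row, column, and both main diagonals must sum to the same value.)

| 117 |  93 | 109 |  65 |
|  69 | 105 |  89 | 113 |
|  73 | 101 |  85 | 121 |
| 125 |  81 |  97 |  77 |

No — row 3 sums to 380 but column 4 sums to 376.

Row 1: 117 + 93 + 109 + 65 = 384.
Row 2: 69 + 105 + 89 + 113 = 376.
Row 3: 73 + 101 + 85 + 121 = 380.
Row 4: 125 + 81 + 97 + 77 = 380.
Column 1: 117 + 69 + 73 + 125 = 384.
Column 2: 93 + 105 + 101 + 81 = 380.
Column 3: 109 + 89 + 85 + 97 = 380.
Column 4: 65 + 113 + 121 + 77 = 376.
Main diagonal: 117 + 105 + 85 + 77 = 384.
Anti-diagonal: 65 + 89 + 101 + 125 = 380.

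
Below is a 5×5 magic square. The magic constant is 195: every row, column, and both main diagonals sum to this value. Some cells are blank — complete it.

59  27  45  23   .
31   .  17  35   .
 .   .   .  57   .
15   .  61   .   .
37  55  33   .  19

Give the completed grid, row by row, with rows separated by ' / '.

Using row 1: 59 + 27 + 45 + 23 + ? → (1,5) = 195 − 154 = 41.
Row 5 must total 195; the given cells sum to 144, so (5,4) = 51.
The remaining cell in column 1 is (3,1) = 195 − 142 = 53.
Column 3 needs 195; the known cells sum to 156, so (3,3) = 39.
Column 4 must total 195; the given cells sum to 166, so (4,4) = 29.
The remaining cell in main diagonal is (2,2) = 195 − 146 = 49.
Anti-diagonal needs 195; the known cells sum to 152, so (4,2) = 43.
Row 2 must total 195; the given cells sum to 132, so (2,5) = 63.
From row 4, 195 − (15 + 43 + 61 + 29) gives (4,5) = 47.
Column 2: 27 + 49 + 43 + 55 + ? = 195, so (3,2) = 21.
Column 5 needs 195; the known cells sum to 170, so (3,5) = 25.

59 27 45 23 41 / 31 49 17 35 63 / 53 21 39 57 25 / 15 43 61 29 47 / 37 55 33 51 19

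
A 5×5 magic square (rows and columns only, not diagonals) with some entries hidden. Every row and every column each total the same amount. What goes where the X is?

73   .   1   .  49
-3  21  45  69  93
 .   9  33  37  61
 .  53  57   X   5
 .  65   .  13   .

Row 2 is complete and sums to 225; that is the magic constant.
Row 3 must total 225; the given cells sum to 140, so (3,1) = 85.
From column 2, 225 − (21 + 9 + 53 + 65) gives (1,2) = 77.
Column 3 must total 225; the given cells sum to 136, so (5,3) = 89.
Column 5: 49 + 93 + 61 + 5 + ? = 225, so (5,5) = 17.
Row 1 needs 225; the known cells sum to 200, so (1,4) = 25.
Using row 5: 65 + 89 + 13 + 17 + ? → (5,1) = 225 − 184 = 41.
The remaining cell in column 1 is (4,1) = 225 − 196 = 29.
Column 4 needs 225; the known cells sum to 144, so (4,4) = 81.

81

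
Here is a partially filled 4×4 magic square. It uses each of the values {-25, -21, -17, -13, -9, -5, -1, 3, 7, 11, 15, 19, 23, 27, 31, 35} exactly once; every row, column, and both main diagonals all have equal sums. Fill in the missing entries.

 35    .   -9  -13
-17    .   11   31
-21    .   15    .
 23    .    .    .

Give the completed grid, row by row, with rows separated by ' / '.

The 16 entries sum to 80, so each line sums to 80/4 = 20.
From row 1, 20 − (35 + (-9) + (-13)) gives (1,2) = 7.
Row 2 must total 20; the given cells sum to 25, so (2,2) = -5.
From column 3, 20 − (-9 + 11 + 15) gives (4,3) = 3.
Using main diagonal: 35 + (-5) + 15 + ? → (4,4) = 20 − 45 = -25.
Anti-diagonal needs 20; the known cells sum to 21, so (3,2) = -1.
Row 3 must total 20; the given cells sum to -7, so (3,4) = 27.
Row 4: 23 + 3 + (-25) + ? = 20, so (4,2) = 19.

35 7 -9 -13 / -17 -5 11 31 / -21 -1 15 27 / 23 19 3 -25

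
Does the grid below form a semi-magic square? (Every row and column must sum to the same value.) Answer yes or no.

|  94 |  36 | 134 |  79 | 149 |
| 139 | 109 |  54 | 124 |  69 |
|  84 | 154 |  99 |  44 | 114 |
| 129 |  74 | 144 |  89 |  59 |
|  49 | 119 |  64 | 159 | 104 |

No — row 3 sums to 495 but row 1 sums to 492.

Row 1: 94 + 36 + 134 + 79 + 149 = 492.
Row 2: 139 + 109 + 54 + 124 + 69 = 495.
Row 3: 84 + 154 + 99 + 44 + 114 = 495.
Row 4: 129 + 74 + 144 + 89 + 59 = 495.
Row 5: 49 + 119 + 64 + 159 + 104 = 495.
Column 1: 94 + 139 + 84 + 129 + 49 = 495.
Column 2: 36 + 109 + 154 + 74 + 119 = 492.
Column 3: 134 + 54 + 99 + 144 + 64 = 495.
Column 4: 79 + 124 + 44 + 89 + 159 = 495.
Column 5: 149 + 69 + 114 + 59 + 104 = 495.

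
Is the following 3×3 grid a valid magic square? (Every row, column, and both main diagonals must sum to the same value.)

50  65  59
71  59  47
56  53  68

Row 1: 50 + 65 + 59 = 174.
Row 2: 71 + 59 + 47 = 177.
Row 3: 56 + 53 + 68 = 177.
Column 1: 50 + 71 + 56 = 177.
Column 2: 65 + 59 + 53 = 177.
Column 3: 59 + 47 + 68 = 174.
Main diagonal: 50 + 59 + 68 = 177.
Anti-diagonal: 59 + 59 + 56 = 174.

No — row 3 sums to 177 but row 1 sums to 174.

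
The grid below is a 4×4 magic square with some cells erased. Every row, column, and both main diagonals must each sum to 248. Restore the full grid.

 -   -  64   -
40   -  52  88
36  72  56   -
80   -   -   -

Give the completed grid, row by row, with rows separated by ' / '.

92 48 64 44 / 40 68 52 88 / 36 72 56 84 / 80 60 76 32

Row 2: 40 + 52 + 88 + ? = 248, so (2,2) = 68.
From row 3, 248 − (36 + 72 + 56) gives (3,4) = 84.
The remaining cell in column 1 is (1,1) = 248 − 156 = 92.
Column 3 must total 248; the given cells sum to 172, so (4,3) = 76.
Main diagonal needs 248; the known cells sum to 216, so (4,4) = 32.
Anti-diagonal must total 248; the given cells sum to 204, so (1,4) = 44.
The remaining cell in row 1 is (1,2) = 248 − 200 = 48.
Row 4 needs 248; the known cells sum to 188, so (4,2) = 60.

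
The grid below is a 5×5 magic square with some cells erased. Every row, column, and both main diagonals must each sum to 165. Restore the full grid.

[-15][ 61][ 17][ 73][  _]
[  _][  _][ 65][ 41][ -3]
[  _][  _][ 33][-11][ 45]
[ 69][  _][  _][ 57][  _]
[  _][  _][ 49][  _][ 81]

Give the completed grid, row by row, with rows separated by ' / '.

-15 61 17 73 29 / 53 9 65 41 -3 / 21 77 33 -11 45 / 69 25 1 57 13 / 37 -7 49 5 81

Row 1: -15 + 61 + 17 + 73 + ? = 165, so (1,5) = 29.
Using column 3: 17 + 65 + 33 + 49 + ? → (4,3) = 165 − 164 = 1.
Column 4 must total 165; the given cells sum to 160, so (5,4) = 5.
Column 5 must total 165; the given cells sum to 152, so (4,5) = 13.
Main diagonal needs 165; the known cells sum to 156, so (2,2) = 9.
Row 2: 9 + 65 + 41 + (-3) + ? = 165, so (2,1) = 53.
Row 4: 69 + 1 + 57 + 13 + ? = 165, so (4,2) = 25.
Anti-diagonal needs 165; the known cells sum to 128, so (5,1) = 37.
From row 5, 165 − (37 + 49 + 5 + 81) gives (5,2) = -7.
Using column 1: -15 + 53 + 69 + 37 + ? → (3,1) = 165 − 144 = 21.
The remaining cell in column 2 is (3,2) = 165 − 88 = 77.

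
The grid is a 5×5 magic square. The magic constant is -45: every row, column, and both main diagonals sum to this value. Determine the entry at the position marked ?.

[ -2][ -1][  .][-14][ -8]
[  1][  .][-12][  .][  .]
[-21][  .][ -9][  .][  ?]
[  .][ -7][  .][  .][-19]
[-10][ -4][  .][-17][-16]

3

From row 1, -45 − (-2 + (-1) + (-14) + (-8)) gives (1,3) = -20.
Row 5 must total -45; the given cells sum to -47, so (5,3) = 2.
Column 1 must total -45; the given cells sum to -32, so (4,1) = -13.
Using column 3: -20 + (-12) + (-9) + 2 + ? → (4,3) = -45 − (-39) = -6.
Using anti-diagonal: -8 + (-9) + (-7) + (-10) + ? → (2,4) = -45 − (-34) = -11.
Row 4 must total -45; the given cells sum to -45, so (4,4) = 0.
The remaining cell in column 4 is (3,4) = -45 − (-42) = -3.
Using main diagonal: -2 + (-9) + 0 + (-16) + ? → (2,2) = -45 − (-27) = -18.
Row 2 must total -45; the given cells sum to -40, so (2,5) = -5.
Column 2 must total -45; the given cells sum to -30, so (3,2) = -15.
Using column 5: -8 + (-5) + (-19) + (-16) + ? → (3,5) = -45 − (-48) = 3.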